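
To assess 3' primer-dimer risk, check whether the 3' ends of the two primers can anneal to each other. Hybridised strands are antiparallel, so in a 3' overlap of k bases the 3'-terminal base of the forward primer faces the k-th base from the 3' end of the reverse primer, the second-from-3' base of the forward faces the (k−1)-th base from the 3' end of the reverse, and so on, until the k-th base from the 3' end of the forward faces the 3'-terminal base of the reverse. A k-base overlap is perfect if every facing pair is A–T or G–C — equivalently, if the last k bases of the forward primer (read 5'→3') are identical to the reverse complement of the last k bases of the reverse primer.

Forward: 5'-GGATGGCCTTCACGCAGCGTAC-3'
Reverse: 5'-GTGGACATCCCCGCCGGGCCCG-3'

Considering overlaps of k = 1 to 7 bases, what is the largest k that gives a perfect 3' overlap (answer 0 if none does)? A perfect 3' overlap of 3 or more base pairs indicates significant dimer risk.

Longest perfect overlap: 1 complementary base pair; below the dimer-risk threshold (threshold 3).

Last 7 bases (5'→3') — forward …AGCGTAC, reverse …GGGCCCG.
Reverse complement of the reverse primer's last 7 bases: CGGGCCC; its first k bases are the reverse complement of the reverse primer's last k bases, so a perfect k-base overlap needs the forward primer's last k bases to equal them.
Comparing (forward last k vs required): k=1: C vs C ✓; k=2: AC vs CG ✗; k=3: TAC vs CGG ✗; k=4: GTAC vs CGGG ✗; k=5: CGTAC vs CGGGC ✗; k=6: GCGTAC vs CGGGCC ✗; k=7: AGCGTAC vs CGGGCCC ✗.
Only k = 1 is perfect, so the longest perfect 3' overlap is 1.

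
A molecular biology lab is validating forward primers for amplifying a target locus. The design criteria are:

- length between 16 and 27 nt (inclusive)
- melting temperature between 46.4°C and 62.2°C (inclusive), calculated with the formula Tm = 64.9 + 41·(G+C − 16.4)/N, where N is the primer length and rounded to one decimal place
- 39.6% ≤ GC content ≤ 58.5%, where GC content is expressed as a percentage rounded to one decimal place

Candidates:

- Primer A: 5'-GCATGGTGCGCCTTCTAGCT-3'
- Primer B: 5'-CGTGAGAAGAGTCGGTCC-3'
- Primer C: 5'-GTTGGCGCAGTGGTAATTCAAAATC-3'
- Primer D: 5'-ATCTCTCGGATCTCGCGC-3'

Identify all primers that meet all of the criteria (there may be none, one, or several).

Primer C only.

Primer A (20 nt, A=2 T=6 G=6 C=6): length 20 ✓; Tm = 64.9 + 41·(12 − 16.4)/20 = 55.9°C ✓; GC 12/20 = 60.0%, outside 39.6–58.5% ✗ — fails.
Primer B (18 nt, A=4 T=3 G=7 C=4): length 18 ✓; Tm = 64.9 + 41·(11 − 16.4)/18 = 52.6°C ✓; GC 11/18 = 61.1%, outside 39.6–58.5% ✗ — fails.
Primer C (25 nt, A=7 T=7 G=7 C=4): length 25 ✓; Tm = 64.9 + 41·(11 − 16.4)/25 = 56.0°C ✓; GC 11/25 = 44.0% ✓ — passes.
Primer D (18 nt, A=2 T=5 G=4 C=7): length 18 ✓; Tm = 64.9 + 41·(11 − 16.4)/18 = 52.6°C ✓; GC 11/18 = 61.1%, outside 39.6–58.5% ✗ — fails.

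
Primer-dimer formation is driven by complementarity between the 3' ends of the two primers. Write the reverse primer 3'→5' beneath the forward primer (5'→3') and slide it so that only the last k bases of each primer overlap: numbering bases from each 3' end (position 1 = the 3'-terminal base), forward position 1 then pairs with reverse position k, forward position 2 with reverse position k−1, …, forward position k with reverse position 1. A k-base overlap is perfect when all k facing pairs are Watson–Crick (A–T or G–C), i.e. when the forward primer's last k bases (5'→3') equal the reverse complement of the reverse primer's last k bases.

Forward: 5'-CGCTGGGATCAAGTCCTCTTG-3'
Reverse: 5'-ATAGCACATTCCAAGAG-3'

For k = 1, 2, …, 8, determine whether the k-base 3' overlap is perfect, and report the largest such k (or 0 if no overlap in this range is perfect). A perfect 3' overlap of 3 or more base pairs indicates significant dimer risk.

Longest perfect overlap: 6 complementary base pairs; significant dimer risk (threshold 3).

Last 8 bases (5'→3') — forward …TCCTCTTG, reverse …TCCAAGAG.
Reverse complement of the reverse primer's last 8 bases: CTCTTGGA; its first k bases are the reverse complement of the reverse primer's last k bases, so a perfect k-base overlap needs the forward primer's last k bases to equal them.
Comparing (forward last k vs required): k=1: G vs C ✗; k=2: TG vs CT ✗; k=3: TTG vs CTC ✗; k=4: CTTG vs CTCT ✗; k=5: TCTTG vs CTCTT ✗; k=6: CTCTTG vs CTCTTG ✓; k=7: CCTCTTG vs CTCTTGG ✗; k=8: TCCTCTTG vs CTCTTGGA ✗.
Only k = 6 is perfect, so the longest perfect 3' overlap is 6.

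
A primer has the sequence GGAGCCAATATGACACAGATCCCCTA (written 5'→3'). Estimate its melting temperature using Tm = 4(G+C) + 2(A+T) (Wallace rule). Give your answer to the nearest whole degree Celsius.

Base counts: A=9, T=4, G=5, C=8 (length 26).
Tm = 2·(9+4) + 4·(5+8) = 2·13 + 4·13 = 26 + 52 = 78°C.

78°C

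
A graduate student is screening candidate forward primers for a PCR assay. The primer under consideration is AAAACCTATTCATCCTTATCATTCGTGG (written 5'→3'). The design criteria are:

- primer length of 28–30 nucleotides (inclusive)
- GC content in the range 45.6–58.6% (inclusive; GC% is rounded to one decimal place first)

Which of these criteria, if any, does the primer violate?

Base counts: A=8, T=10, G=3, C=7 (length 28).
length: length 28 ✓
GC content: GC 10/28 = 35.7%, outside 45.6–58.6% ✗

Fails: GC content.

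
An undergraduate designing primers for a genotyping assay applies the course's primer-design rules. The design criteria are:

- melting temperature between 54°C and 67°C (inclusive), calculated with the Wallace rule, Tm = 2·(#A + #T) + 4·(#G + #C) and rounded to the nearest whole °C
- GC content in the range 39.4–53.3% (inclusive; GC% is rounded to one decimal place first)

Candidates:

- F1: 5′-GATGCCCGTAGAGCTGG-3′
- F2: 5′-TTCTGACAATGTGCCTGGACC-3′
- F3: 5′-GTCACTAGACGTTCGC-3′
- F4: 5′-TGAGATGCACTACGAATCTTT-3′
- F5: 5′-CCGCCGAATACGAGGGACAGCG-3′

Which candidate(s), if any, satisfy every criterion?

F1 (17 nt, A=3 T=3 G=7 C=4): Tm = 2·6 + 4·11 = 56°C ✓; GC 11/17 = 64.7%, outside 39.4–53.3% ✗ — fails.
F2 (21 nt, A=4 T=6 G=5 C=6): Tm = 2·10 + 4·11 = 64°C ✓; GC 11/21 = 52.4% ✓ — passes.
F3 (16 nt, A=3 T=4 G=4 C=5): Tm = 2·7 + 4·9 = 50°C, outside 54–67°C ✗; GC 9/16 = 56.3%, outside 39.4–53.3% ✗ — fails.
F4 (21 nt, A=6 T=7 G=4 C=4): Tm = 2·13 + 4·8 = 58°C ✓; GC 8/21 = 38.1%, outside 39.4–53.3% ✗ — fails.
F5 (22 nt, A=6 T=1 G=8 C=7): Tm = 2·7 + 4·15 = 74°C, outside 54–67°C ✗; GC 15/22 = 68.2%, outside 39.4–53.3% ✗ — fails.

F2 only.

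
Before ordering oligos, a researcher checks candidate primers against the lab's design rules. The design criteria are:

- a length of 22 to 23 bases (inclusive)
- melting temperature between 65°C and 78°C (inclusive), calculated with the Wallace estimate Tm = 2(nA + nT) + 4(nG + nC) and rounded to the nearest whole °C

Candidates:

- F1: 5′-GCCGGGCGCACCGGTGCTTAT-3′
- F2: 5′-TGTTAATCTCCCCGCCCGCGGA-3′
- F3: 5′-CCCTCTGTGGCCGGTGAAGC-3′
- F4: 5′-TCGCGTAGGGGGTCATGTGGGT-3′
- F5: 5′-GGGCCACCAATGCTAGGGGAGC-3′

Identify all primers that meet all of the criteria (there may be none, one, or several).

F2, F4 and F5.

F1 (21 nt, A=2 T=4 G=8 C=7): length 21, outside 22–23 ✗; Tm = 2·6 + 4·15 = 72°C ✓ — fails.
F2 (22 nt, A=3 T=5 G=5 C=9): length 22 ✓; Tm = 2·8 + 4·14 = 72°C ✓ — passes.
F3 (20 nt, A=2 T=4 G=7 C=7): length 20, outside 22–23 ✗; Tm = 2·6 + 4·14 = 68°C ✓ — fails.
F4 (22 nt, A=2 T=6 G=11 C=3): length 22 ✓; Tm = 2·8 + 4·14 = 72°C ✓ — passes.
F5 (22 nt, A=5 T=2 G=9 C=6): length 22 ✓; Tm = 2·7 + 4·15 = 74°C ✓ — passes.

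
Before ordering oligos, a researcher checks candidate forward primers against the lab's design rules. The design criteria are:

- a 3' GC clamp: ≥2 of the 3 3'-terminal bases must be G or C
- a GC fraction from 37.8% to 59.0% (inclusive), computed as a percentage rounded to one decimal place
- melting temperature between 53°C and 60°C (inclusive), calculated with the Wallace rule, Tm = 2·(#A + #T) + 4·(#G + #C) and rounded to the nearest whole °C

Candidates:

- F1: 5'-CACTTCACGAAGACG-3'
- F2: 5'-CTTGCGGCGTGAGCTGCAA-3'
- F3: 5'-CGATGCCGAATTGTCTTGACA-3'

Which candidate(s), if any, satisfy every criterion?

F1 (15 nt, A=5 T=2 G=3 C=5): 3' end ACG has 2 G/C ✓; GC 8/15 = 53.3% ✓; Tm = 2·7 + 4·8 = 46°C, outside 53–60°C ✗ — fails.
F2 (19 nt, A=3 T=4 G=7 C=5): 3' end CAA has 1 G/C, need ≥2 ✗; GC 12/19 = 63.2%, outside 37.8–59.0% ✗; Tm = 2·7 + 4·12 = 62°C, outside 53–60°C ✗ — fails.
F3 (21 nt, A=5 T=6 G=5 C=5): 3' end ACA has 1 G/C, need ≥2 ✗; GC 10/21 = 47.6% ✓; Tm = 2·11 + 4·10 = 62°C, outside 53–60°C ✗ — fails.

None of the candidates satisfy all criteria.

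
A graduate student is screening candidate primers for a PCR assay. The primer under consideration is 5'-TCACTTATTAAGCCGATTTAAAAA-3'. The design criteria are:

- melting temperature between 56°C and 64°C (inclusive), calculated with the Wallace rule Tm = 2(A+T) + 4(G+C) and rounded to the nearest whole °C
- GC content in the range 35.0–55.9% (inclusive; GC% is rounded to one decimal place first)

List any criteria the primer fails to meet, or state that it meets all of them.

Base counts: A=10, T=8, G=2, C=4 (length 24).
Tm: Tm = 2·18 + 4·6 = 60°C ✓
GC content: GC 6/24 = 25.0%, outside 35.0–55.9% ✗

Fails: GC content.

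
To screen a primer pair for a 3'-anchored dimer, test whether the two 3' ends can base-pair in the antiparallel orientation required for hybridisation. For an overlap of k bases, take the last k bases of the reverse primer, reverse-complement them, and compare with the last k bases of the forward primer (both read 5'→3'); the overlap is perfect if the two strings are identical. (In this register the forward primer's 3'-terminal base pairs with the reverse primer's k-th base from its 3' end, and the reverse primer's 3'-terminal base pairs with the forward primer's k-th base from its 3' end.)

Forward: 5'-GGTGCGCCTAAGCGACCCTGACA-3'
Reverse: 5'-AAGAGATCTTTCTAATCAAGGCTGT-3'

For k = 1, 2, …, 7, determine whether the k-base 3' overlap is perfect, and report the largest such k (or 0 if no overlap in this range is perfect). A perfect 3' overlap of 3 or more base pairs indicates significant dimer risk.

Longest perfect overlap: 3 complementary base pairs; significant dimer risk (threshold 3).

Last 7 bases (5'→3') — forward …CCTGACA, reverse …AGGCTGT.
Reverse complement of the reverse primer's last 7 bases: ACAGCCT; its first k bases are the reverse complement of the reverse primer's last k bases, so a perfect k-base overlap needs the forward primer's last k bases to equal them.
Comparing (forward last k vs required): k=1: A vs A ✓; k=2: CA vs AC ✗; k=3: ACA vs ACA ✓; k=4: GACA vs ACAG ✗; k=5: TGACA vs ACAGC ✗; k=6: CTGACA vs ACAGCC ✗; k=7: CCTGACA vs ACAGCCT ✗.
Perfect overlaps at k = 1, 3; the largest is 3.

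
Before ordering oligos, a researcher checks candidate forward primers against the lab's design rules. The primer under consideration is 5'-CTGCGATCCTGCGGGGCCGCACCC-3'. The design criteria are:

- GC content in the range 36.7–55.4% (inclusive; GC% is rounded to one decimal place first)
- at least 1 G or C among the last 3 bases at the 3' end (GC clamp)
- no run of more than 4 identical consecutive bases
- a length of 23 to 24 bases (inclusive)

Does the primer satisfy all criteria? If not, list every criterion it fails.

Base counts: A=2, T=3, G=8, C=11 (length 24).
GC content: GC 19/24 = 79.2%, outside 36.7–55.4% ✗
GC clamp: 3' end CCC has 3 G/C ✓
homopolymer run: longest run = 4 ✓
length: length 24 ✓

Fails: GC content.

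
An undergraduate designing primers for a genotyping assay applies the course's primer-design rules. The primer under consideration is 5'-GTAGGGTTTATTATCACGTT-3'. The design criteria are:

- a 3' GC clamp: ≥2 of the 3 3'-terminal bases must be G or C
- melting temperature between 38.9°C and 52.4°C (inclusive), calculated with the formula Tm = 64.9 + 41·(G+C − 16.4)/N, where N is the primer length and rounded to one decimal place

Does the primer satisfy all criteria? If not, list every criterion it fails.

Fails: GC clamp.

Base counts: A=4, T=9, G=5, C=2 (length 20).
GC clamp: 3' end GTT has 1 G/C, need ≥2 ✗
Tm: Tm = 64.9 + 41·(7 − 16.4)/20 = 45.6°C ✓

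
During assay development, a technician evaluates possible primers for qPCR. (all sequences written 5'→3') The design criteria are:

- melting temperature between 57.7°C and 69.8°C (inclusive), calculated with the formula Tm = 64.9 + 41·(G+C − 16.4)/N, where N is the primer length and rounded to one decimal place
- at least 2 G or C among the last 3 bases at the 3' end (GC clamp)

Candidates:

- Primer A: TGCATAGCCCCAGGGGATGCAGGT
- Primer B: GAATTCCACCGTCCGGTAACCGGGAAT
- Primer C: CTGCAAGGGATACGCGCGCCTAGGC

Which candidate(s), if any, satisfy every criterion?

Primer A (24 nt, A=5 T=4 G=9 C=6): Tm = 64.9 + 41·(15 − 16.4)/24 = 62.5°C ✓; 3' end GGT has 2 G/C ✓ — passes.
Primer B (27 nt, A=7 T=5 G=7 C=8): Tm = 64.9 + 41·(15 − 16.4)/27 = 62.8°C ✓; 3' end AAT has 0 G/C, need ≥2 ✗ — fails.
Primer C (25 nt, A=5 T=3 G=9 C=8): Tm = 64.9 + 41·(17 − 16.4)/25 = 65.9°C ✓; 3' end GGC has 3 G/C ✓ — passes.

Primer A and Primer C.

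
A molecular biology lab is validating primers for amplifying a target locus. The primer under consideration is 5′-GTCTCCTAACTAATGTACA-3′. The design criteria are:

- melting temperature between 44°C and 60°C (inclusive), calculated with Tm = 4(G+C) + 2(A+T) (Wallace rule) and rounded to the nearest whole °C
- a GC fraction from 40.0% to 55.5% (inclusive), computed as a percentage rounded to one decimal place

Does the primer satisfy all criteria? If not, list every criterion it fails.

Fails: GC content.

Base counts: A=6, T=6, G=2, C=5 (length 19).
Tm: Tm = 2·12 + 4·7 = 52°C ✓
GC content: GC 7/19 = 36.8%, outside 40.0–55.5% ✗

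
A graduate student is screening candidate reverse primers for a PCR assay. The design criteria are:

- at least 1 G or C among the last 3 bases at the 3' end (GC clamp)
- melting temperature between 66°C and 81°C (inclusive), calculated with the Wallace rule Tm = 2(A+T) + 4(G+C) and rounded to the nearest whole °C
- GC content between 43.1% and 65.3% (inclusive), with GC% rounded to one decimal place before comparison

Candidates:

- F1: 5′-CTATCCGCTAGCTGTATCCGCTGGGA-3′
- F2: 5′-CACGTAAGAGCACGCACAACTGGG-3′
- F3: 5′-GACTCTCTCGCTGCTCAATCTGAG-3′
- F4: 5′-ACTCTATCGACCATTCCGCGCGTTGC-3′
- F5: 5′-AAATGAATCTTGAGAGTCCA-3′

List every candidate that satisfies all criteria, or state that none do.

F1 (26 nt, A=4 T=7 G=7 C=8): 3' end GGA has 2 G/C ✓; Tm = 2·11 + 4·15 = 82°C, outside 66–81°C ✗; GC 15/26 = 57.7% ✓ — fails.
F2 (24 nt, A=8 T=2 G=7 C=7): 3' end GGG has 3 G/C ✓; Tm = 2·10 + 4·14 = 76°C ✓; GC 14/24 = 58.3% ✓ — passes.
F3 (24 nt, A=4 T=7 G=5 C=8): 3' end GAG has 2 G/C ✓; Tm = 2·11 + 4·13 = 74°C ✓; GC 13/24 = 54.2% ✓ — passes.
F4 (26 nt, A=4 T=7 G=5 C=10): 3' end TGC has 2 G/C ✓; Tm = 2·11 + 4·15 = 82°C, outside 66–81°C ✗; GC 15/26 = 57.7% ✓ — fails.
F5 (20 nt, A=8 T=5 G=4 C=3): 3' end CCA has 2 G/C ✓; Tm = 2·13 + 4·7 = 54°C, outside 66–81°C ✗; GC 7/20 = 35.0%, outside 43.1–65.3% ✗ — fails.

F2 and F3.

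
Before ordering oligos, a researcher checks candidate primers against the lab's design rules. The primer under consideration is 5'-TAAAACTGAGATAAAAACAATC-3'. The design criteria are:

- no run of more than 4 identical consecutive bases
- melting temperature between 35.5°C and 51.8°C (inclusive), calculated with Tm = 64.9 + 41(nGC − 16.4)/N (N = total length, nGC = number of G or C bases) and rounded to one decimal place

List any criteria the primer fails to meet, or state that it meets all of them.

Fails: homopolymer run.

Base counts: A=13, T=4, G=2, C=3 (length 22).
homopolymer run: longest run = 5, exceeds 4 ✗
Tm: Tm = 64.9 + 41·(5 − 16.4)/22 = 43.7°C ✓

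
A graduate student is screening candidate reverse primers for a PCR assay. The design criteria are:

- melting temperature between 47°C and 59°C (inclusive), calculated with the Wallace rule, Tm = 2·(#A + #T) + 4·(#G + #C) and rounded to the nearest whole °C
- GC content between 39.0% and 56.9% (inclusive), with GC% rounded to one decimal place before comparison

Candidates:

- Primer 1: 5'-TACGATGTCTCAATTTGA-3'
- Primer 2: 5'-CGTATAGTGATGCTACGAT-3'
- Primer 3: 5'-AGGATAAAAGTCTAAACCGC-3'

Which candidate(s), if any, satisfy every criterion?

Primer 2 and Primer 3.

Primer 1 (18 nt, A=5 T=7 G=3 C=3): Tm = 2·12 + 4·6 = 48°C ✓; GC 6/18 = 33.3%, outside 39.0–56.9% ✗ — fails.
Primer 2 (19 nt, A=5 T=6 G=5 C=3): Tm = 2·11 + 4·8 = 54°C ✓; GC 8/19 = 42.1% ✓ — passes.
Primer 3 (20 nt, A=9 T=3 G=4 C=4): Tm = 2·12 + 4·8 = 56°C ✓; GC 8/20 = 40.0% ✓ — passes.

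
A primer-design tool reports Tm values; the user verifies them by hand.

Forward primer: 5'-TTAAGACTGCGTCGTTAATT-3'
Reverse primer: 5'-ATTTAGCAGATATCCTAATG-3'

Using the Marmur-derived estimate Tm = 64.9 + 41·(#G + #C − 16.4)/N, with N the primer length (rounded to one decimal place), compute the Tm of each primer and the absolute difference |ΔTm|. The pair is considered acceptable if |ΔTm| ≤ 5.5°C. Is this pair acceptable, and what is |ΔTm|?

Forward: G+C = 7, N = 20 → Tm = 64.9 + 41·(7 − 16.4)/20 = 45.6°C.
Reverse: G+C = 6, N = 20 → Tm = 64.9 + 41·(6 − 16.4)/20 = 43.6°C.
|ΔTm| = |45.6 − 43.6| = 2.0°C, ≤ 5.5°C.

|ΔTm| = 2.0°C; the pair is acceptable.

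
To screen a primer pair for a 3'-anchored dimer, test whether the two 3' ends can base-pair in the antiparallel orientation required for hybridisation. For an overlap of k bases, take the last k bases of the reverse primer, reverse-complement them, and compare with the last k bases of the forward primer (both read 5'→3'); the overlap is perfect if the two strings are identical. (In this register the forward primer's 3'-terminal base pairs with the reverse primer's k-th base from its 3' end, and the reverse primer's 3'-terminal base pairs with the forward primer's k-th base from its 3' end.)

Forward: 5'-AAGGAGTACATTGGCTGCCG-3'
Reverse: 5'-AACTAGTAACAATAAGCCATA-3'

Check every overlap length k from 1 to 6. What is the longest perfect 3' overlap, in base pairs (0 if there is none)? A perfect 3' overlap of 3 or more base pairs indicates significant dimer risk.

Last 6 bases (5'→3') — forward …CTGCCG, reverse …GCCATA.
Reverse complement of the reverse primer's last 6 bases: TATGGC; its first k bases are the reverse complement of the reverse primer's last k bases, so a perfect k-base overlap needs the forward primer's last k bases to equal them.
Comparing (forward last k vs required): k=1: G vs T ✗; k=2: CG vs TA ✗; k=3: CCG vs TAT ✗; k=4: GCCG vs TATG ✗; k=5: TGCCG vs TATGG ✗; k=6: CTGCCG vs TATGGC ✗.
No overlap length from 1 to 6 is perfect, so the longest perfect 3' overlap is 0.

Longest perfect overlap: 0 complementary base pairs; below the dimer-risk threshold (threshold 3).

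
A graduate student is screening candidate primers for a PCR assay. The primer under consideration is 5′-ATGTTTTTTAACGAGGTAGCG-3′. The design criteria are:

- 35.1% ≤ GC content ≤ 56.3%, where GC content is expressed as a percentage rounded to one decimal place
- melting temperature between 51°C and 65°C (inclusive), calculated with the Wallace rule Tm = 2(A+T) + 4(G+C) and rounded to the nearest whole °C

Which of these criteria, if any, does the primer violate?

Meets all criteria.

Base counts: A=5, T=8, G=6, C=2 (length 21).
GC content: GC 8/21 = 38.1% ✓
Tm: Tm = 2·13 + 4·8 = 58°C ✓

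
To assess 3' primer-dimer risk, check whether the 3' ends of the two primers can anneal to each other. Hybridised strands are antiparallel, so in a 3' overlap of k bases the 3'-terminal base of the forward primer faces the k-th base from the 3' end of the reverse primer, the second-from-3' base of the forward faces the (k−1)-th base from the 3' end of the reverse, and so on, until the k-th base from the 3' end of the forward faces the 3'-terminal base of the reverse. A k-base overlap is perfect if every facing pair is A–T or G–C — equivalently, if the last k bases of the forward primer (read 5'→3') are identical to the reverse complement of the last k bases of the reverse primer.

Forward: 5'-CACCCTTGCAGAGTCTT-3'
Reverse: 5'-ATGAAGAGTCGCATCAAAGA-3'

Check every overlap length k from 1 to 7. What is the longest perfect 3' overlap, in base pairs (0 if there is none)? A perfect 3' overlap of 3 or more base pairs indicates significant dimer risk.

Longest perfect overlap: 4 complementary base pairs; significant dimer risk (threshold 3).

Last 7 bases (5'→3') — forward …GAGTCTT, reverse …TCAAAGA.
Reverse complement of the reverse primer's last 7 bases: TCTTTGA; its first k bases are the reverse complement of the reverse primer's last k bases, so a perfect k-base overlap needs the forward primer's last k bases to equal them.
Comparing (forward last k vs required): k=1: T vs T ✓; k=2: TT vs TC ✗; k=3: CTT vs TCT ✗; k=4: TCTT vs TCTT ✓; k=5: GTCTT vs TCTTT ✗; k=6: AGTCTT vs TCTTTG ✗; k=7: GAGTCTT vs TCTTTGA ✗.
Perfect overlaps at k = 1, 4; the largest is 4.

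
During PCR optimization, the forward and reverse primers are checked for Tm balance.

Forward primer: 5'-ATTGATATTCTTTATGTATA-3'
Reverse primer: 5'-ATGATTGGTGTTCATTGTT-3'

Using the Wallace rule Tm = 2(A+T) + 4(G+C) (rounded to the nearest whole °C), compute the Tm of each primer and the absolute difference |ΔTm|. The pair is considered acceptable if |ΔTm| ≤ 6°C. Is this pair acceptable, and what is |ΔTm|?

Forward: A=6 T=11 G=2 C=1 → Tm = 2·17 + 4·3 = 46°C.
Reverse: A=3 T=10 G=5 C=1 → Tm = 2·13 + 4·6 = 50°C.
|ΔTm| = |46 − 50| = 4°C, ≤ 6°C.

|ΔTm| = 4°C; the pair is acceptable.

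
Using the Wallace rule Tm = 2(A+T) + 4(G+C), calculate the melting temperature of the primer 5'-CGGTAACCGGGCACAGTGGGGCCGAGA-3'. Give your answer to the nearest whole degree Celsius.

92°C

Base counts: A=6, T=2, G=12, C=7 (length 27).
Tm = 2·(6+2) + 4·(12+7) = 2·8 + 4·19 = 16 + 76 = 92°C.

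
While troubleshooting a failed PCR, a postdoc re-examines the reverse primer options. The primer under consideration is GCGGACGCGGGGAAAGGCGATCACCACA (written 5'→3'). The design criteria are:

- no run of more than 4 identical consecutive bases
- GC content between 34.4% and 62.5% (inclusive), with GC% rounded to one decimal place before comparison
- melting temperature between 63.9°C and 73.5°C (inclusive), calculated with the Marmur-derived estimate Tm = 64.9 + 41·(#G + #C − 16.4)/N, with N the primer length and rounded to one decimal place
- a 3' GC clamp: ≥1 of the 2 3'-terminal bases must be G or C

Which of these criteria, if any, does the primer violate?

Base counts: A=8, T=1, G=11, C=8 (length 28).
homopolymer run: longest run = 4 ✓
GC content: GC 19/28 = 67.9%, outside 34.4–62.5% ✗
Tm: Tm = 64.9 + 41·(19 − 16.4)/28 = 68.7°C ✓
GC clamp: 3' end CA has 1 G/C ✓

Fails: GC content.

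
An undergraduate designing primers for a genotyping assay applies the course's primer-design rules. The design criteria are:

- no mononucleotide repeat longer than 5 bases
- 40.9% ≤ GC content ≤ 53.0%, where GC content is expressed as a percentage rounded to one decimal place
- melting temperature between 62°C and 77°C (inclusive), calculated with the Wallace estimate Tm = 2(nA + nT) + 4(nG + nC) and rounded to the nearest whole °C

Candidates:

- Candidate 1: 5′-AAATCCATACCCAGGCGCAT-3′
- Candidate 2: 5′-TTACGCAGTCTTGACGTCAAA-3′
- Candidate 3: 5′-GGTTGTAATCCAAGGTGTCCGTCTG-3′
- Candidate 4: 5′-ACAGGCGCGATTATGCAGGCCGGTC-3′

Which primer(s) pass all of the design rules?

Candidate 3 only.

Candidate 1 (20 nt, A=7 T=3 G=3 C=7): longest run = 3 ✓; GC 10/20 = 50.0% ✓; Tm = 2·10 + 4·10 = 60°C, outside 62–77°C ✗ — fails.
Candidate 2 (21 nt, A=6 T=6 G=4 C=5): longest run = 3 ✓; GC 9/21 = 42.9% ✓; Tm = 2·12 + 4·9 = 60°C, outside 62–77°C ✗ — fails.
Candidate 3 (25 nt, A=4 T=8 G=8 C=5): longest run = 2 ✓; GC 13/25 = 52.0% ✓; Tm = 2·12 + 4·13 = 76°C ✓ — passes.
Candidate 4 (25 nt, A=5 T=4 G=9 C=7): longest run = 2 ✓; GC 16/25 = 64.0%, outside 40.9–53.0% ✗; Tm = 2·9 + 4·16 = 82°C, outside 62–77°C ✗ — fails.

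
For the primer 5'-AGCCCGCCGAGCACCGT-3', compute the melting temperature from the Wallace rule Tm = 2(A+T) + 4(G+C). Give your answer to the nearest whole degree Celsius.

Base counts: A=3, T=1, G=5, C=8 (length 17).
Tm = 2·(3+1) + 4·(5+8) = 2·4 + 4·13 = 8 + 52 = 60°C.

60°C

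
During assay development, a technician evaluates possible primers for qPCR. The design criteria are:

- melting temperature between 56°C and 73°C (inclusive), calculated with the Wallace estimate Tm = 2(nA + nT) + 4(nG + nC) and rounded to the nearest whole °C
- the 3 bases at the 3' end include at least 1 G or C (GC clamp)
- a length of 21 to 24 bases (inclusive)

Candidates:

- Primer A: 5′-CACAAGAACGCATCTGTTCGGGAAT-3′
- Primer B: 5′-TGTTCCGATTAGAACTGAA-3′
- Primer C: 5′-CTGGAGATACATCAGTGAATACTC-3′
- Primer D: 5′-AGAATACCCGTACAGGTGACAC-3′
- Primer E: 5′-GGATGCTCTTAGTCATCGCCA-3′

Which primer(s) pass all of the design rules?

Primer C, Primer D and Primer E.

Primer A (25 nt, A=8 T=5 G=6 C=6): Tm = 2·13 + 4·12 = 74°C, outside 56–73°C ✗; 3' end AAT has 0 G/C, need ≥1 ✗; length 25, outside 21–24 ✗ — fails.
Primer B (19 nt, A=6 T=6 G=4 C=3): Tm = 2·12 + 4·7 = 52°C, outside 56–73°C ✗; 3' end GAA has 1 G/C ✓; length 19, outside 21–24 ✗ — fails.
Primer C (24 nt, A=8 T=6 G=5 C=5): Tm = 2·14 + 4·10 = 68°C ✓; 3' end CTC has 2 G/C ✓; length 24 ✓ — passes.
Primer D (22 nt, A=8 T=3 G=5 C=6): Tm = 2·11 + 4·11 = 66°C ✓; 3' end CAC has 2 G/C ✓; length 22 ✓ — passes.
Primer E (21 nt, A=4 T=6 G=5 C=6): Tm = 2·10 + 4·11 = 64°C ✓; 3' end CCA has 2 G/C ✓; length 21 ✓ — passes.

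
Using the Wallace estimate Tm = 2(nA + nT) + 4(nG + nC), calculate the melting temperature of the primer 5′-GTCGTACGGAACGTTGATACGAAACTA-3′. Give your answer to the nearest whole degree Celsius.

78°C

Base counts: A=9, T=6, G=7, C=5 (length 27).
Tm = 2·(9+6) + 4·(7+5) = 2·15 + 4·12 = 30 + 48 = 78°C.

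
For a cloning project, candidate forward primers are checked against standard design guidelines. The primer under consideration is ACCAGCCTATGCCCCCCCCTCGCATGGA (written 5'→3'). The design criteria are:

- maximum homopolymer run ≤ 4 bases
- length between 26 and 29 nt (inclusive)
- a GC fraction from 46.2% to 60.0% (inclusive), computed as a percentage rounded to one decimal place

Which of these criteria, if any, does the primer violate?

Fails: homopolymer run, GC content.

Base counts: A=5, T=4, G=5, C=14 (length 28).
homopolymer run: longest run = 8, exceeds 4 ✗
length: length 28 ✓
GC content: GC 19/28 = 67.9%, outside 46.2–60.0% ✗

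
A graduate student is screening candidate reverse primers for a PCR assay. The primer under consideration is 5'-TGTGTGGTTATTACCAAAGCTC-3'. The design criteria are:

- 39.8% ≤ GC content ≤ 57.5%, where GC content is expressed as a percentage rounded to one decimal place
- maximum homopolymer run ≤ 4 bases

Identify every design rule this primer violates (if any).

Meets all criteria.

Base counts: A=5, T=8, G=5, C=4 (length 22).
GC content: GC 9/22 = 40.9% ✓
homopolymer run: longest run = 3 ✓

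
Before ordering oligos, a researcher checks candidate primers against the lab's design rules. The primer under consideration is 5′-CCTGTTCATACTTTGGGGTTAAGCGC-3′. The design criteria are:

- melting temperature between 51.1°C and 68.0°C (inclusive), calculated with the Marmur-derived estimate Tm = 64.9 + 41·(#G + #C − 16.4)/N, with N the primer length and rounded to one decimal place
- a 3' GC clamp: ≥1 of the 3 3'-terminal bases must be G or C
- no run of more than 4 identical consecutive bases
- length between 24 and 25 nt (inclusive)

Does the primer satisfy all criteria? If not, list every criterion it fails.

Base counts: A=4, T=9, G=7, C=6 (length 26).
Tm: Tm = 64.9 + 41·(13 − 16.4)/26 = 59.5°C ✓
GC clamp: 3' end CGC has 3 G/C ✓
homopolymer run: longest run = 4 ✓
length: length 26, outside 24–25 ✗

Fails: length.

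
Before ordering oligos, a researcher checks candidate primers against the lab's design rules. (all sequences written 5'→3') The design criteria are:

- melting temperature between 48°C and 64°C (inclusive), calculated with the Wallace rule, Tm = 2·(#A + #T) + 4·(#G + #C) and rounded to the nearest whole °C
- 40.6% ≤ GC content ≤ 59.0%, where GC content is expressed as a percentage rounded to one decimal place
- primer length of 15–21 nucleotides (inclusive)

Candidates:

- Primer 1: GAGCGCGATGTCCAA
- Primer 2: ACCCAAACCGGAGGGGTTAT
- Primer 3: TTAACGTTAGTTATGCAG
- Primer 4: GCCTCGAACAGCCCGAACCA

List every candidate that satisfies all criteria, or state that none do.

Primer 1 (15 nt, A=4 T=2 G=5 C=4): Tm = 2·6 + 4·9 = 48°C ✓; GC 9/15 = 60.0%, outside 40.6–59.0% ✗; length 15 ✓ — fails.
Primer 2 (20 nt, A=6 T=3 G=6 C=5): Tm = 2·9 + 4·11 = 62°C ✓; GC 11/20 = 55.0% ✓; length 20 ✓ — passes.
Primer 3 (18 nt, A=5 T=7 G=4 C=2): Tm = 2·12 + 4·6 = 48°C ✓; GC 6/18 = 33.3%, outside 40.6–59.0% ✗; length 18 ✓ — fails.
Primer 4 (20 nt, A=6 T=1 G=4 C=9): Tm = 2·7 + 4·13 = 66°C, outside 48–64°C ✗; GC 13/20 = 65.0%, outside 40.6–59.0% ✗; length 20 ✓ — fails.

Primer 2 only.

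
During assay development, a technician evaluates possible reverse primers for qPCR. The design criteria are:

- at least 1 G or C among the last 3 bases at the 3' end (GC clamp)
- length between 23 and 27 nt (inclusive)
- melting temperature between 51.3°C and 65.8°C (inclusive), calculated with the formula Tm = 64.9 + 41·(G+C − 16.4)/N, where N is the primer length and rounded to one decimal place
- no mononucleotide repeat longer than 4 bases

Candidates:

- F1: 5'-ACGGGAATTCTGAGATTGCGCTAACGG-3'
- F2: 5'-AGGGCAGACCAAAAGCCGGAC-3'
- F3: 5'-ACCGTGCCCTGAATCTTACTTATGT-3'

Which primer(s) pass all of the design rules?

F1 and F3.

F1 (27 nt, A=7 T=6 G=9 C=5): 3' end CGG has 3 G/C ✓; length 27 ✓; Tm = 64.9 + 41·(14 − 16.4)/27 = 61.3°C ✓; longest run = 3 ✓ — passes.
F2 (21 nt, A=8 T=0 G=7 C=6): 3' end GAC has 2 G/C ✓; length 21, outside 23–27 ✗; Tm = 64.9 + 41·(13 − 16.4)/21 = 58.3°C ✓; longest run = 4 ✓ — fails.
F3 (25 nt, A=5 T=9 G=4 C=7): 3' end TGT has 1 G/C ✓; length 25 ✓; Tm = 64.9 + 41·(11 − 16.4)/25 = 56.0°C ✓; longest run = 3 ✓ — passes.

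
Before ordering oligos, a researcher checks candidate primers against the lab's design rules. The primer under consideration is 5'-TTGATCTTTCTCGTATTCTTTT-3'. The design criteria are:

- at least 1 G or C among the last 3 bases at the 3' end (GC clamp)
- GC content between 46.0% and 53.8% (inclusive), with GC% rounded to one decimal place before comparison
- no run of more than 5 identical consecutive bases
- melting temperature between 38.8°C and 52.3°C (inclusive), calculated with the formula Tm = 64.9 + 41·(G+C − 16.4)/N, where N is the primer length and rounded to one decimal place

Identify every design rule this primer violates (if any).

Fails: GC clamp, GC content.

Base counts: A=2, T=14, G=2, C=4 (length 22).
GC clamp: 3' end TTT has 0 G/C, need ≥1 ✗
GC content: GC 6/22 = 27.3%, outside 46.0–53.8% ✗
homopolymer run: longest run = 4 ✓
Tm: Tm = 64.9 + 41·(6 − 16.4)/22 = 45.5°C ✓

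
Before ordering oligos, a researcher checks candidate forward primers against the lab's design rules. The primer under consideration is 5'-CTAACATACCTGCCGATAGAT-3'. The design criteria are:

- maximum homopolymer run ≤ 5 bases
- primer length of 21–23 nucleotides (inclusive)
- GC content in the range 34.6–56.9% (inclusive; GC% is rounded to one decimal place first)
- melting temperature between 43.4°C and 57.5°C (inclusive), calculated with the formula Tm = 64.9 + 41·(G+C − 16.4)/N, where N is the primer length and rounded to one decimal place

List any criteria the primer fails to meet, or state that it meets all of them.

Meets all criteria.

Base counts: A=7, T=5, G=3, C=6 (length 21).
homopolymer run: longest run = 2 ✓
length: length 21 ✓
GC content: GC 9/21 = 42.9% ✓
Tm: Tm = 64.9 + 41·(9 − 16.4)/21 = 50.5°C ✓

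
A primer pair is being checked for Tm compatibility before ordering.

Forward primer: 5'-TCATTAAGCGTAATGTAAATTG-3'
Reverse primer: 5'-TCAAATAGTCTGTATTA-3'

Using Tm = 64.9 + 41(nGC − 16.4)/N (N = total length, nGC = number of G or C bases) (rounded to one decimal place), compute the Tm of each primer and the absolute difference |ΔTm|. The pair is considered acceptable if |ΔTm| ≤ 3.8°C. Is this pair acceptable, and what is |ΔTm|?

|ΔTm| = 10.5°C; the pair is not acceptable.

Forward: G+C = 6, N = 22 → Tm = 64.9 + 41·(6 − 16.4)/22 = 45.5°C.
Reverse: G+C = 4, N = 17 → Tm = 64.9 + 41·(4 − 16.4)/17 = 35.0°C.
|ΔTm| = |45.5 − 35.0| = 10.5°C, > 3.8°C.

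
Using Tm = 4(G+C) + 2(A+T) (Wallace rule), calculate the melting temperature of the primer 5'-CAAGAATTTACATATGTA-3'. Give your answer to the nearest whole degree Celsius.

Base counts: A=8, T=6, G=2, C=2 (length 18).
Tm = 2·(8+6) + 4·(2+2) = 2·14 + 4·4 = 28 + 16 = 44°C.

44°C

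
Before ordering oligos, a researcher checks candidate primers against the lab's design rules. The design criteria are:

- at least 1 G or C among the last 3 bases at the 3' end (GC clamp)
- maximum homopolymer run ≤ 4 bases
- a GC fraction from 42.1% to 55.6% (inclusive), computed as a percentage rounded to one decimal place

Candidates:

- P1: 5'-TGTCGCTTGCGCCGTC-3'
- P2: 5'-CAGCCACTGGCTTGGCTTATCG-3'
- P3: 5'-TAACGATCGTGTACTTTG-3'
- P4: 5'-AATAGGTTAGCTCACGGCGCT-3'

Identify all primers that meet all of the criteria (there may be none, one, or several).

P4 only.

P1 (16 nt, A=0 T=5 G=5 C=6): 3' end GTC has 2 G/C ✓; longest run = 2 ✓; GC 11/16 = 68.8%, outside 42.1–55.6% ✗ — fails.
P2 (22 nt, A=3 T=6 G=6 C=7): 3' end TCG has 2 G/C ✓; longest run = 2 ✓; GC 13/22 = 59.1%, outside 42.1–55.6% ✗ — fails.
P3 (18 nt, A=4 T=7 G=4 C=3): 3' end TTG has 1 G/C ✓; longest run = 3 ✓; GC 7/18 = 38.9%, outside 42.1–55.6% ✗ — fails.
P4 (21 nt, A=5 T=5 G=6 C=5): 3' end GCT has 2 G/C ✓; longest run = 2 ✓; GC 11/21 = 52.4% ✓ — passes.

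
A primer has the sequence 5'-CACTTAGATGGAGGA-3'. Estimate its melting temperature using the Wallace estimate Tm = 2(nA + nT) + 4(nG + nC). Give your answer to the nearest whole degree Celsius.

44°C

Base counts: A=5, T=3, G=5, C=2 (length 15).
Tm = 2·(5+3) + 4·(5+2) = 2·8 + 4·7 = 16 + 28 = 44°C.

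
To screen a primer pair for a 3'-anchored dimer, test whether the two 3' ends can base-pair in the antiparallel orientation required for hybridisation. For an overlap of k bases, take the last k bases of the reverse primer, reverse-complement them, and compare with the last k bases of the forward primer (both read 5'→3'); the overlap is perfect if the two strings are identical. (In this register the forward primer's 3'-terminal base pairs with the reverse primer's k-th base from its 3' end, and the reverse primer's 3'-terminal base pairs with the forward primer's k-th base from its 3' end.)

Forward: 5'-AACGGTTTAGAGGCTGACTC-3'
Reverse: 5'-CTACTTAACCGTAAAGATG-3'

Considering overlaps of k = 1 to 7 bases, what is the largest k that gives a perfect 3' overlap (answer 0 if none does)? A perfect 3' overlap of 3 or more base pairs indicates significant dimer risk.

Last 7 bases (5'→3') — forward …CTGACTC, reverse …AAAGATG.
Reverse complement of the reverse primer's last 7 bases: CATCTTT; its first k bases are the reverse complement of the reverse primer's last k bases, so a perfect k-base overlap needs the forward primer's last k bases to equal them.
Comparing (forward last k vs required): k=1: C vs C ✓; k=2: TC vs CA ✗; k=3: CTC vs CAT ✗; k=4: ACTC vs CATC ✗; k=5: GACTC vs CATCT ✗; k=6: TGACTC vs CATCTT ✗; k=7: CTGACTC vs CATCTTT ✗.
Only k = 1 is perfect, so the longest perfect 3' overlap is 1.

Longest perfect overlap: 1 complementary base pair; below the dimer-risk threshold (threshold 3).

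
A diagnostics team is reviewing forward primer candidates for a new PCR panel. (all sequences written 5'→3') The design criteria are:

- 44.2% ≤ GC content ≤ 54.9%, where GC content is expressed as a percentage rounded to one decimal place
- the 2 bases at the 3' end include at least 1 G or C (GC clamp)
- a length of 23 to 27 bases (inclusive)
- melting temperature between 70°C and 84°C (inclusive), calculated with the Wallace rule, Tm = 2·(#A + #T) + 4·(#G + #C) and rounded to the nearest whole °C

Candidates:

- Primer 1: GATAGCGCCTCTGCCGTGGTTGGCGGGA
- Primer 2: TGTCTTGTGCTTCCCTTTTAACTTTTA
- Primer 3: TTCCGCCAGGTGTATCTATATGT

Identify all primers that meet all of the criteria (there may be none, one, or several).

Primer 1 (28 nt, A=3 T=6 G=12 C=7): GC 19/28 = 67.9%, outside 44.2–54.9% ✗; 3' end GA has 1 G/C ✓; length 28, outside 23–27 ✗; Tm = 2·9 + 4·19 = 94°C, outside 70–84°C ✗ — fails.
Primer 2 (27 nt, A=3 T=15 G=3 C=6): GC 9/27 = 33.3%, outside 44.2–54.9% ✗; 3' end TA has 0 G/C, need ≥1 ✗; length 27 ✓; Tm = 2·18 + 4·9 = 72°C ✓ — fails.
Primer 3 (23 nt, A=4 T=9 G=5 C=5): GC 10/23 = 43.5%, outside 44.2–54.9% ✗; 3' end GT has 1 G/C ✓; length 23 ✓; Tm = 2·13 + 4·10 = 66°C, outside 70–84°C ✗ — fails.

None of the candidates satisfy all criteria.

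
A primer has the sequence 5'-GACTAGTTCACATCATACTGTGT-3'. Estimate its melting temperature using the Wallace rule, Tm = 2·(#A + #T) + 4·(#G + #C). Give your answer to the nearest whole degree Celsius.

64°C

Base counts: A=6, T=8, G=4, C=5 (length 23).
Tm = 2·(6+8) + 4·(4+5) = 2·14 + 4·9 = 28 + 36 = 64°C.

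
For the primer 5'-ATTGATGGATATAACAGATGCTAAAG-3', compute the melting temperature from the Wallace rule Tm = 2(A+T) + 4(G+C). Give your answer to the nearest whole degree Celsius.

Base counts: A=11, T=7, G=6, C=2 (length 26).
Tm = 2·(11+7) + 4·(6+2) = 2·18 + 4·8 = 36 + 32 = 68°C.

68°C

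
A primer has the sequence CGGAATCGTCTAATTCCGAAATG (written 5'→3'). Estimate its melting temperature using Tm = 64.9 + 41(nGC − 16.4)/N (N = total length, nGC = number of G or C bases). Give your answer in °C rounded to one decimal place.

53.5°C

Base counts: A=7, T=6, G=5, C=5; G+C = 10, N = 23.
Tm = 64.9 + 41·(10 − 16.4)/23 = 64.9 + -262.40/23 = 53.5°C.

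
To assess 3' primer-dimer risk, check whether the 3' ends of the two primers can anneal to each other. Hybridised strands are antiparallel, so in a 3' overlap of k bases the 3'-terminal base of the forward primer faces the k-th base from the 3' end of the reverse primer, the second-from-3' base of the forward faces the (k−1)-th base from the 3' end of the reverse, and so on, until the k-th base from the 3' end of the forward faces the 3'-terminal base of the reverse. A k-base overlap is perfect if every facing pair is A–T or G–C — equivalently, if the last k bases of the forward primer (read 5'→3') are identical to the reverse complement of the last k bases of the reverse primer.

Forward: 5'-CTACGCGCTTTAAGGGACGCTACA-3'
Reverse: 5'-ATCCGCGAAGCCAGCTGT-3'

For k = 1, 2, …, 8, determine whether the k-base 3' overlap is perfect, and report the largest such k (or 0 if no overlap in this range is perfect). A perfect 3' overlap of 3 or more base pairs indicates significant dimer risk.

Longest perfect overlap: 3 complementary base pairs; significant dimer risk (threshold 3).

Last 8 bases (5'→3') — forward …ACGCTACA, reverse …CCAGCTGT.
Reverse complement of the reverse primer's last 8 bases: ACAGCTGG; its first k bases are the reverse complement of the reverse primer's last k bases, so a perfect k-base overlap needs the forward primer's last k bases to equal them.
Comparing (forward last k vs required): k=1: A vs A ✓; k=2: CA vs AC ✗; k=3: ACA vs ACA ✓; k=4: TACA vs ACAG ✗; k=5: CTACA vs ACAGC ✗; k=6: GCTACA vs ACAGCT ✗; k=7: CGCTACA vs ACAGCTG ✗; k=8: ACGCTACA vs ACAGCTGG ✗.
Perfect overlaps at k = 1, 3; the largest is 3.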